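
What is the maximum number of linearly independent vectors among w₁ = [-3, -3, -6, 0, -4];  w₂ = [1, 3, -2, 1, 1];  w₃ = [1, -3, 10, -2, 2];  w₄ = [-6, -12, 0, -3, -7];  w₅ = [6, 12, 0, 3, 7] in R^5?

Apply Gaussian elimination to the matrix whose rows are w₁, w₂, w₃, w₄, w₅.
Reduction leaves 2 leading entries, giving rank 2.

2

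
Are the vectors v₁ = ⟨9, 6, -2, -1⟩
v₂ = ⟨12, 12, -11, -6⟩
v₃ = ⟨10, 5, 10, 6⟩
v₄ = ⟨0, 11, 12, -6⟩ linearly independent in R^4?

linearly independent

Place the vectors as rows of a 4×4 matrix and reduce to echelon form.
The reduction yields 4 nonzero rows, so the rank is 4.
Since rank = 4 (the number of vectors), the set is linearly independent.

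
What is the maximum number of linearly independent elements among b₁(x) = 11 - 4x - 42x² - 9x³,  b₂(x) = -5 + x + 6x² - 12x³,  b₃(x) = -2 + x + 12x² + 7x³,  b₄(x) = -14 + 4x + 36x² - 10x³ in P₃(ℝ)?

Use coordinates relative to {1, x, …, x³}.
Form the matrix with b₁, b₂, b₃, b₄ as columns and reduce.
There are 2 pivot columns, so rank = 2.

2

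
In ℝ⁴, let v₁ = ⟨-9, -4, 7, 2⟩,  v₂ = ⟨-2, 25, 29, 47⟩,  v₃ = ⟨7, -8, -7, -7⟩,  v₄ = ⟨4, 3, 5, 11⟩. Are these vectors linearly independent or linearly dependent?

Form the 4×4 matrix with these as columns; its determinant is 0.
A zero determinant means the columns are linearly dependent.
Indeed v₂ + 2v₃ - 3v₄ = 0.

linearly dependent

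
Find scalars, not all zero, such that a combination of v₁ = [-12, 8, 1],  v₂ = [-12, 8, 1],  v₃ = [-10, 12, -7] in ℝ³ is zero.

v₁ - v₂ = 0

Write the vectors as columns of a matrix and find a nonzero vector in its null space.
A generator of the null space is (1, -1, 0).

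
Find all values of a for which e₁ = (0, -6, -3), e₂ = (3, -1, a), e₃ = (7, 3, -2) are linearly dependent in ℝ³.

Dependence holds iff the 3×3 matrix [e₁ e₂ e₃] is singular.
Cofactor expansion gives det = -42*a - 84.
Solving -42*a - 84 = 0 yields a = -2.

a = -2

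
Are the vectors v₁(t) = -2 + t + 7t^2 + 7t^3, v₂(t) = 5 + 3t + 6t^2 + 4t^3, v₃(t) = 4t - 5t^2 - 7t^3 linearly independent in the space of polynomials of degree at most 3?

Take coordinates with respect to the standard basis {1, t, …, t^3}.
Place the vectors as rows of a 3×4 matrix and reduce to echelon form.
The reduction yields 3 nonzero rows, so the rank is 3.
Since rank = 3 (the number of vectors), the set is linearly independent.

linearly independent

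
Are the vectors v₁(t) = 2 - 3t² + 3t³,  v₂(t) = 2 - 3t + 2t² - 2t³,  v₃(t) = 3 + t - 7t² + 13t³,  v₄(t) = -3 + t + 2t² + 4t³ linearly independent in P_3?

linearly dependent

Take coordinates with respect to the standard basis {1, t, …, t³}.
Row-reduce the matrix whose columns are v₁, v₂, v₃, v₄.
The reduction yields 3 nonzero rows, so the rank is 3.
Since rank 3 < 4, the set is linearly dependent.
Indeed 3v₁ - v₃ + v₄ = 0.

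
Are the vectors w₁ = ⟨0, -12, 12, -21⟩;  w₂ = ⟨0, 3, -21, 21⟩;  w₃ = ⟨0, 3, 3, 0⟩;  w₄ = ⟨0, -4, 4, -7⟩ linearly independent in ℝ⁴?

linearly dependent

One vector is a scalar multiple of another, so the set is dependent.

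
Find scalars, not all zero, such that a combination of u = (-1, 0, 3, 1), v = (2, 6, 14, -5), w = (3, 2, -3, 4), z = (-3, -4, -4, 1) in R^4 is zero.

u - v - w - 2z = 0

Row-reduce the matrix with u, v, w, z as columns; the null space gives the coefficients.
One solution (up to scaling) is (1, -1, -1, -2).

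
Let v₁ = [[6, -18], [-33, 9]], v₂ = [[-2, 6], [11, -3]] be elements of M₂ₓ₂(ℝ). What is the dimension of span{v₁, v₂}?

dim = 1

Represent each element by its coordinate vector in ℝ⁴.
Row-reduce the 2×4 matrix with these as rows.
Exactly 1 pivot survives; hence the rank is 1.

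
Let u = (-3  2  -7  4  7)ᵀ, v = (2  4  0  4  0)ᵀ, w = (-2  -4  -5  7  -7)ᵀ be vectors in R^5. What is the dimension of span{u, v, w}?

dim = 3

Apply Gaussian elimination to the matrix whose rows are u, v, w.
There are 3 pivot columns, so rank = 3.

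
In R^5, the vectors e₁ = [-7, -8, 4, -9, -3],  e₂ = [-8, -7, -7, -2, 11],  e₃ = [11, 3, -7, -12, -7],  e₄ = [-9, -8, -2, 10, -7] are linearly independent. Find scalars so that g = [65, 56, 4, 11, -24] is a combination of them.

g = -3e₁ - 3e₂ + e₃ - e₄

Write g = α₁e₁ + … + α₄e₄ and equate components.
Back-substitution yields (α₁, …, α₄) = (-3, -3, 1, -1).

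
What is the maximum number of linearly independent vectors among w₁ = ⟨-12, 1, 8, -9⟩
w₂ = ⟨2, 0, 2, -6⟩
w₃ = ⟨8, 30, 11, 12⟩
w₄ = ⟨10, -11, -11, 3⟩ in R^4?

3

Put the 4×4 matrix [w₁|w₂|w₃|w₄] into echelon form.
Exactly 3 pivots survive; hence the rank is 3.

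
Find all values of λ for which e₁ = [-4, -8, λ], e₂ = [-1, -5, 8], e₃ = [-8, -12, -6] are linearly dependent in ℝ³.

λ = 2

Dependence holds iff the 3×3 matrix [e₁ e₂ e₃] is singular.
Expanding, det = 56 - 28*λ.
Solving 56 - 28*λ = 0 yields λ = 2.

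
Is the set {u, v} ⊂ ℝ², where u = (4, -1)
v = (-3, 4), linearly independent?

linearly independent

The matrix [u|v] has determinant 13.
A nonzero determinant means the columns are linearly independent.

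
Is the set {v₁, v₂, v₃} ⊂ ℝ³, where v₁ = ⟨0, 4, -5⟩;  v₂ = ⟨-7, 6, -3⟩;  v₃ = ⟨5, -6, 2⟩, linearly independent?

linearly independent

The matrix [v₁|v₂|v₃] has determinant -64.
A nonzero determinant means the columns are linearly independent.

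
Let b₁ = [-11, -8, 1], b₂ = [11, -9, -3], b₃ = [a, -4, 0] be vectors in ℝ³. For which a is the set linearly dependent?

a = -8/3

The vectors are dependent exactly when the determinant of the matrix with rows b₁, b₂, b₃ vanishes.
Cofactor expansion gives det = 33*a + 88.
Setting this to zero gives a = -8/3.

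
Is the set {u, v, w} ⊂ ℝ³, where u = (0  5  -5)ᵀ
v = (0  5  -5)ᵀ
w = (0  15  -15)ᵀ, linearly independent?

linearly dependent

Form the 3×3 matrix with these as columns; its determinant is 0.
A zero determinant means the columns are linearly dependent.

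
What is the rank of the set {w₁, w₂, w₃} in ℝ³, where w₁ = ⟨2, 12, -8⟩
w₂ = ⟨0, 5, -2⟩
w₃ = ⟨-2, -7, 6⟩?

Apply Gaussian elimination to the matrix whose rows are w₁, w₂, w₃.
Reduction leaves 2 leading entries, giving rank 2.

2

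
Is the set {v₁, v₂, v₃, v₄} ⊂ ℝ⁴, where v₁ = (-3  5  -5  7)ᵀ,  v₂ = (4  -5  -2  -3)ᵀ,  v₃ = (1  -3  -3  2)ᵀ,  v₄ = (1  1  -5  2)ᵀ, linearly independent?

linearly independent

Row-reduce the matrix whose columns are v₁, v₂, v₃, v₄.
The reduction yields 4 nonzero rows, so the rank is 4.
Since rank = 4 (the number of vectors), the set is linearly independent.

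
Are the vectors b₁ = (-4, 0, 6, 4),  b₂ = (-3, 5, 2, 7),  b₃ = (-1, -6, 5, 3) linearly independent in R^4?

linearly independent

Place the vectors as rows of a 3×4 matrix and reduce to echelon form.
The reduction yields 3 nonzero rows, so the rank is 3.
Since rank = 3 (the number of vectors), the set is linearly independent.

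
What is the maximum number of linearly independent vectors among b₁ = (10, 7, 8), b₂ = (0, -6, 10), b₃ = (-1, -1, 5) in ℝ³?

3

Row-reduce the 3×3 matrix with these as rows.
Reduction leaves 3 leading entries, giving rank 3.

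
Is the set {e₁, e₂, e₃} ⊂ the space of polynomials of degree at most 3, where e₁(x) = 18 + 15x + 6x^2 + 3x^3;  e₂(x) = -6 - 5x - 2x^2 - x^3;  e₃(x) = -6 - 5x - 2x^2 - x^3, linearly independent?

linearly dependent

Take coordinates with respect to the standard basis {1, x, …, x^3}.
Row-reduce the matrix whose columns are e₁, e₂, e₃.
The reduction yields 1 nonzero row, so the rank is 1.
Since rank 1 < 3, the set is linearly dependent.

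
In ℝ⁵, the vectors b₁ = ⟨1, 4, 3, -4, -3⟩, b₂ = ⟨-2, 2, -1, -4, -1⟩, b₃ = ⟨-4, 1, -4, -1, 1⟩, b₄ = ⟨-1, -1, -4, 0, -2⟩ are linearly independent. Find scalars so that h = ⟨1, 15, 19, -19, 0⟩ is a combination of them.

Since b₁, b₂, b₃, b₄ are independent, the coefficients expressing h are uniquely determined by a linear system.
Row-reducing the augmented matrix gives the unique coefficients (c₁, …, c₄) = (1, 4, -1, -4).

h = b₁ + 4b₂ - b₃ - 4b₄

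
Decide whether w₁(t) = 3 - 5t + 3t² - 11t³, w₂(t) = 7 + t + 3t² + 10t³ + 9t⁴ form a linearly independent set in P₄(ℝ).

Write each element as a coordinate vector in ℝ⁵ using {1, t, …, t⁴}.
Row-reduce the matrix whose columns are w₁, w₂.
The reduction yields 2 nonzero rows, so the rank is 2.
Since rank = 2 (the number of vectors), the set is linearly independent.

linearly independent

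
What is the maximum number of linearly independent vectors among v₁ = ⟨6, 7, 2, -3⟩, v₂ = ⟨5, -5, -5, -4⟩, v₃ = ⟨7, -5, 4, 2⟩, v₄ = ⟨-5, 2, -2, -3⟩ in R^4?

Row-reduce the 4×4 matrix with these as rows.
The echelon form has 4 nonzero rows, so the rank is 4.

4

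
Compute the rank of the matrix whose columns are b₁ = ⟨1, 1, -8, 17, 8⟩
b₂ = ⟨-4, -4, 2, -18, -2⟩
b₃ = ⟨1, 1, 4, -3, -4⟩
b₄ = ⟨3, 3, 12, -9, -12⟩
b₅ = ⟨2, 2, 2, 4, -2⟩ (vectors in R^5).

rank 2

Put the 5×5 matrix [b₁|b₂|b₃|b₄|b₅] into echelon form.
Exactly 2 pivots survive; hence the rank is 2.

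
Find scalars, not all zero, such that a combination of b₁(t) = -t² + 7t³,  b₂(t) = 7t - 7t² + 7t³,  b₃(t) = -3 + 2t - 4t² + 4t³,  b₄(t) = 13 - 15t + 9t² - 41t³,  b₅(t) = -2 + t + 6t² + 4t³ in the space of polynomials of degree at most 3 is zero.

2b₁ + b₂ + 3b₃ + b₄ + 2b₅ = 0

Write each element as a vector in ℝ⁴ using {1, t, …, t³}.
Row-reduce the matrix with b₁, b₂, b₃, b₄, b₅ as columns; the null space gives the coefficients.
One solution (up to scaling) is (2, 1, 3, 1, 2).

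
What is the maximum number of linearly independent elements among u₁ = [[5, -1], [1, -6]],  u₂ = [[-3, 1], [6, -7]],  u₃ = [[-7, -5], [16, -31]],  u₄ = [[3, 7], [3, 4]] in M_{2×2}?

3

Pass to coordinate vectors with respect to the basis {E₁₁, E₁₂, E₂₁, E₂₂}.
Row-reduce the 4×4 matrix with these as rows.
There are 3 pivot columns, so rank = 3.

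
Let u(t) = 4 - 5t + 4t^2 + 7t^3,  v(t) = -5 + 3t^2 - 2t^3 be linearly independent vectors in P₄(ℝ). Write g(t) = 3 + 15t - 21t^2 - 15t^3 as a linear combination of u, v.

g = -3u - 3v

Take coordinate vectors relative to {1, t, …, t^4}.
Write g = a₁u + a₂v and equate components.
The system has the unique solution (a₁, a₂) = (-3, -3).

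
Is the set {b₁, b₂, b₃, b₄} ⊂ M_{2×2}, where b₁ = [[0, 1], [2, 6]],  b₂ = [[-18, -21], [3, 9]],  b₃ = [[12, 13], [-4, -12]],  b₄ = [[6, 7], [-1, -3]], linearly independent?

Take coordinates with respect to the standard basis {E₁₁, E₁₂, E₂₁, E₂₂}.
One vector is a scalar multiple of another, so the set is dependent.

linearly dependent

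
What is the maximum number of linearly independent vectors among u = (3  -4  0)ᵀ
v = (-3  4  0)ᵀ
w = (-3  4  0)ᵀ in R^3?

Put the 3×3 matrix [u|v|w] into echelon form.
Reduction leaves 1 leading entry, giving rank 1.

1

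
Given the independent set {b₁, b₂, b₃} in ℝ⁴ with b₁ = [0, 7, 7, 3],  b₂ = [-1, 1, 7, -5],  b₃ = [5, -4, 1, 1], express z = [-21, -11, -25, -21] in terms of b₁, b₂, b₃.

Solve the system with b₁, b₂, b₃ as columns and z as the right-hand side.
Row-reducing the augmented matrix gives the unique coefficients (a₁, a₂, a₃) = (-4, 1, -4).

z = -4b₁ + b₂ - 4b₃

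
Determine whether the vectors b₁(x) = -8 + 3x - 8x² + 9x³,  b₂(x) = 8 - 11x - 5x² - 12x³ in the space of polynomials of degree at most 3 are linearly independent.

Write each element as a coordinate vector in ℝ⁴ using {1, x, …, x³}.
Row-reduce the matrix whose columns are b₁, b₂.
The reduction yields 2 nonzero rows, so the rank is 2.
Since rank = 2 (the number of vectors), the set is linearly independent.

linearly independent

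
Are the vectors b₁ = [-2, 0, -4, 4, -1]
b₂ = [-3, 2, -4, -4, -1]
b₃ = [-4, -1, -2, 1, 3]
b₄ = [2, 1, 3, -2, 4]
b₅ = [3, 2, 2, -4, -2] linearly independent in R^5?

The matrix [b₁|b₂|b₃|b₄|b₅] has determinant 154.
A nonzero determinant means the columns are linearly independent.

linearly independent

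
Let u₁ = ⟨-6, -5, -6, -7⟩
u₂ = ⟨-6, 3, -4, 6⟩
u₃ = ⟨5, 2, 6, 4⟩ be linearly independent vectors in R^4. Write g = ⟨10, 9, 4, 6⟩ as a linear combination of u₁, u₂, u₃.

g = -4u₁ - u₂ - 4u₃

Since u₁, u₂, u₃ are independent, the coefficients expressing g are uniquely determined by a linear system.
The system has the unique solution (c₁, c₂, c₃) = (-4, -1, -4).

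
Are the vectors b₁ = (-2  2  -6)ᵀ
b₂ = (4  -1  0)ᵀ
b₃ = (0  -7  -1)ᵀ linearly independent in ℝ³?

The matrix [b₁|b₂|b₃] has determinant 174.
A nonzero determinant means the columns are linearly independent.

linearly independent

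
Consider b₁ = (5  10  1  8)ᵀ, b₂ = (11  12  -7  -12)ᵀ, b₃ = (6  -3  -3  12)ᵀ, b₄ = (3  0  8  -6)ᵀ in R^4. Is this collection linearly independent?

linearly independent

Row-reduce the matrix whose columns are b₁, b₂, b₃, b₄.
The reduction yields 4 nonzero rows, so the rank is 4.
Since rank = 4 (the number of vectors), the set is linearly independent.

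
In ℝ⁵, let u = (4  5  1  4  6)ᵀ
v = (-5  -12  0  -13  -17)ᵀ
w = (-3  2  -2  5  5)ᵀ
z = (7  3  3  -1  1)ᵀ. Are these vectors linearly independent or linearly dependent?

Place the vectors as rows of a 4×5 matrix and reduce to echelon form.
The reduction yields 2 nonzero rows, so the rank is 2.
Since rank 2 < 4, the set is linearly dependent.

linearly dependent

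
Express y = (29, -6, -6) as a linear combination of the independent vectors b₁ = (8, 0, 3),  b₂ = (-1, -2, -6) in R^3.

Write y = c₁b₁ + c₂b₂ and equate components.
Back-substitution yields (c₁, c₂) = (4, 3).

y = 4b₁ + 3b₂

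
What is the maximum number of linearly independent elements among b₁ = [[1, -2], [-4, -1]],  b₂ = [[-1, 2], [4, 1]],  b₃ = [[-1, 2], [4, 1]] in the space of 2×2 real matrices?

Represent each element by its coordinate vector in ℝ⁴.
Apply Gaussian elimination to the matrix whose rows are b₁, b₂, b₃.
The echelon form has 1 nonzero row, so the rank is 1.

1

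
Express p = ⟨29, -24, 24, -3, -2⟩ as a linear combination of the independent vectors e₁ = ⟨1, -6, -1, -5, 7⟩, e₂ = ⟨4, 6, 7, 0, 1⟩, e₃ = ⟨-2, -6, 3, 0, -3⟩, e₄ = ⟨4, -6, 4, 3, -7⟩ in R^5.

p = 3e₁ + 2e₂ - e₃ + 4e₄

Set up the augmented matrix [e₁ | e₂ | e₃ | e₄ | p] and row-reduce.
Back-substitution yields (α₁, …, α₄) = (3, 2, -1, 4).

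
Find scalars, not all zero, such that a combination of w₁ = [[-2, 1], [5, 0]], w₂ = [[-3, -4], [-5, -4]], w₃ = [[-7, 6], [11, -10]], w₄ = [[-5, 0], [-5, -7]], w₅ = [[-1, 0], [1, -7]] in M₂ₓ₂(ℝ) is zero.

2w₁ - w₂ - w₃ + w₄ + w₅ = 0

Write each element as a vector in ℝ⁴ using {E₁₁, E₁₂, E₂₁, E₂₂}.
Solve the homogeneous system with w₁, w₂, w₃, w₄, w₅ as columns by row-reducing the coefficient matrix.
One solution (up to scaling) is (2, -1, -1, 1, 1).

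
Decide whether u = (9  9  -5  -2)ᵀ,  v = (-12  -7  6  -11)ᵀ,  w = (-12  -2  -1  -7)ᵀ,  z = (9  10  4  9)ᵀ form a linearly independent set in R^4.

Form the 4×4 matrix with these as columns; its determinant is -11175.
A nonzero determinant means the columns are linearly independent.

linearly independent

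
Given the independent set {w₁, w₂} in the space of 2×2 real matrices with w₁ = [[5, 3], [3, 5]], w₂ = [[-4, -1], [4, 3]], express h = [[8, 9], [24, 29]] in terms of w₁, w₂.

h = 4w₁ + 3w₂

Work in coordinates with respect to the standard basis {E₁₁, E₁₂, E₂₁, E₂₂}.
Set up the augmented matrix [w₁ | w₂ | h] and row-reduce.
Back-substitution yields (c₁, c₂) = (4, 3).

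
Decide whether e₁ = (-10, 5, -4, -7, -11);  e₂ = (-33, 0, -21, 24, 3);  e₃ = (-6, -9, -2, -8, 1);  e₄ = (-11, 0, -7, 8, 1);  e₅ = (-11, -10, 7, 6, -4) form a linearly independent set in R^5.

linearly dependent

One vector is a scalar multiple of another, so the set is dependent.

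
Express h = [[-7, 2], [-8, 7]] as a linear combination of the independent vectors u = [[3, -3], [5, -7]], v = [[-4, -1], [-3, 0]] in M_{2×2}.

Identify each element with its coordinate vector in ℝ⁴ via {E₁₁, E₁₂, E₂₁, E₂₂}.
Write h = c₁u + c₂v and equate components.
Row-reducing the augmented matrix gives the unique coefficients (c₁, c₂) = (-1, 1).

h = -u + v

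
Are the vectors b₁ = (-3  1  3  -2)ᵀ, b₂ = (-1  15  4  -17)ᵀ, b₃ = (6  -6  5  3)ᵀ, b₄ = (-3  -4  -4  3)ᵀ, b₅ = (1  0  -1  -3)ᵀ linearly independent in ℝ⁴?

linearly dependent

There are 5 vectors in a 4-dimensional space, so they cannot be linearly independent.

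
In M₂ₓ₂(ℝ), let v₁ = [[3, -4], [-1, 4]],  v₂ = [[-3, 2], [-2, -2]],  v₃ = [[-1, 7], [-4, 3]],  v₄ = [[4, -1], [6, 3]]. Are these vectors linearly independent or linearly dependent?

linearly independent

Take coordinates with respect to the standard basis {E₁₁, E₁₂, E₂₁, E₂₂}.
Place the vectors as rows of a 4×4 matrix and reduce to echelon form.
The reduction yields 4 nonzero rows, so the rank is 4.
Since rank = 4 (the number of vectors), the set is linearly independent.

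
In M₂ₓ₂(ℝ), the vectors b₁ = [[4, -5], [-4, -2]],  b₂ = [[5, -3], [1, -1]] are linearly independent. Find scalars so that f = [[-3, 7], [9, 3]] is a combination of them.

Take coordinate vectors relative to {E₁₁, E₁₂, E₂₁, E₂₂}.
Set up the augmented matrix [b₁ | b₂ | f] and row-reduce.
Back-substitution yields (a₁, a₂) = (-2, 1).

f = -2b₁ + b₂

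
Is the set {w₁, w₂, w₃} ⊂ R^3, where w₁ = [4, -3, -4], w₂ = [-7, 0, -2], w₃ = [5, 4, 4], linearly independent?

linearly independent

Row-reduce the matrix whose columns are w₁, w₂, w₃.
The reduction yields 3 nonzero rows, so the rank is 3.
Since rank = 3 (the number of vectors), the set is linearly independent.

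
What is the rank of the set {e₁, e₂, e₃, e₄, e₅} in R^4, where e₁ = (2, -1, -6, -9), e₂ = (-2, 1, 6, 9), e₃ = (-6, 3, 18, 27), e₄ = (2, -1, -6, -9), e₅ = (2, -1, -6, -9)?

1

Form the matrix with e₁, e₂, e₃, e₄, e₅ as columns and reduce.
Exactly 1 pivot survives; hence the rank is 1.
(With 5 elements in a 4-dimensional space the rank is at most 4.)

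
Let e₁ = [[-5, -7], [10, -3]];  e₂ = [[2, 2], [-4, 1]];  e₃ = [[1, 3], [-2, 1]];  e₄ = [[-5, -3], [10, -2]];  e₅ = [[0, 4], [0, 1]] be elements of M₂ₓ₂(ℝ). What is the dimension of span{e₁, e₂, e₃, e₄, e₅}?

Represent each element by its coordinate vector in ℝ⁴.
Row-reduce the 5×4 matrix with these as rows.
Reduction leaves 2 leading entries, giving rank 2.
(With 5 elements in a 4-dimensional space the rank is at most 4.)

2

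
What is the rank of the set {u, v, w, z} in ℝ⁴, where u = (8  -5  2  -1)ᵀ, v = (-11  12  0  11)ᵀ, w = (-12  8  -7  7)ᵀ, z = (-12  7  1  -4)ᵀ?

Put the 4×4 matrix [u|v|w|z] into echelon form.
Reduction leaves 3 leading entries, giving rank 3.

rank 3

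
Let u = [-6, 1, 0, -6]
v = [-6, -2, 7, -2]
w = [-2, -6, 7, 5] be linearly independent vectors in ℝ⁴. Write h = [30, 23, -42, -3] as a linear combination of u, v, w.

h = -u - 3v - 3w

Since u, v, w are independent, the coefficients expressing h are uniquely determined by a linear system.
Back-substitution yields (α₁, α₂, α₃) = (-1, -3, -3).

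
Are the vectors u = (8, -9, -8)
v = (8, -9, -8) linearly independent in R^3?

linearly dependent

Two of the vectors are equal, giving an immediate dependence.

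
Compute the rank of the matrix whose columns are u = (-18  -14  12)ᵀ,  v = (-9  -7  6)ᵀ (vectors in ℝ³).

Put the 3×2 matrix [u|v] into echelon form.
The echelon form has 1 nonzero row, so the rank is 1.

rank 1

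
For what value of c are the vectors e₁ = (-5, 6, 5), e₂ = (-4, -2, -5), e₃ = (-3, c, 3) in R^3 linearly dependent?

The set is linearly dependent precisely when det[e₁; e₂; e₃] = 0.
The determinant works out to 162 - 45*c.
This vanishes exactly when c = 18/5.

c = 18/5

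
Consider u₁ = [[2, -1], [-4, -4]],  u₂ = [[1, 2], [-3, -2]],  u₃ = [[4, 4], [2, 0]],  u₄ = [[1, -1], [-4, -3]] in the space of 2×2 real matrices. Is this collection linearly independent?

Write each element as a coordinate vector in ℝ⁴ using {E₁₁, E₁₂, E₂₁, E₂₂}.
Place the vectors as rows of a 4×4 matrix and reduce to echelon form.
The reduction yields 4 nonzero rows, so the rank is 4.
Since rank = 4 (the number of vectors), the set is linearly independent.

linearly independent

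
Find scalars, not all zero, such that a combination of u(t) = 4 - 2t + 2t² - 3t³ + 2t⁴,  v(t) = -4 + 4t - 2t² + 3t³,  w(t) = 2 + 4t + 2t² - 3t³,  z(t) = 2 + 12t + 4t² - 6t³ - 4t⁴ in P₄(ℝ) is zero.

Pass to coordinate vectors relative to the basis {1, t, …, t⁴}.
Solve the homogeneous system with u, v, w, z as columns by row-reducing the coefficient matrix.
The free variable yields coefficients (2, 1, -3, 1) (any nonzero multiple also works).

2u + v - 3w + z = 0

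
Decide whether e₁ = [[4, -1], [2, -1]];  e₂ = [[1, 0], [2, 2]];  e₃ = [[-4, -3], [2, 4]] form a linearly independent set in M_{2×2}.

Write each element as a coordinate vector in ℝ⁴ using {E₁₁, E₁₂, E₂₁, E₂₂}.
Row-reduce the matrix whose columns are e₁, e₂, e₃.
The reduction yields 3 nonzero rows, so the rank is 3.
Since rank = 3 (the number of vectors), the set is linearly independent.

linearly independent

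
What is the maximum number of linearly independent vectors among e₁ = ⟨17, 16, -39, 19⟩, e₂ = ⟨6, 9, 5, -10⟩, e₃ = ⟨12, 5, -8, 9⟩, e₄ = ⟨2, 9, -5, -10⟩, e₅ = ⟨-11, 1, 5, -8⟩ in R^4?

Row-reduce the 5×4 matrix with these as rows.
Exactly 4 pivots survive; hence the rank is 4.
(With 5 elements in a 4-dimensional space the rank is at most 4.)

4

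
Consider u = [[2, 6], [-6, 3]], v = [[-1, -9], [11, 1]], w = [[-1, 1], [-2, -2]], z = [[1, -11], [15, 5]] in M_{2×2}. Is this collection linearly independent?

Write each element as a coordinate vector in ℝ⁴ using {E₁₁, E₁₂, E₂₁, E₂₂}.
Row-reduce the matrix whose columns are u, v, w, z.
The reduction yields 3 nonzero rows, so the rank is 3.
Since rank 3 < 4, the set is linearly dependent.

linearly dependent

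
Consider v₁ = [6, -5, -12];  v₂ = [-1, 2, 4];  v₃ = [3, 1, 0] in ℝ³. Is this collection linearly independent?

linearly dependent

Form the 3×3 matrix with these as columns; its determinant is 0.
A zero determinant means the columns are linearly dependent.
Indeed v₁ + 3v₂ - v₃ = 0.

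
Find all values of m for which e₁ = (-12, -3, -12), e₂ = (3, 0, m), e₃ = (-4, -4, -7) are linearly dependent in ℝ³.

m = 9/4

Dependence holds iff the 3×3 matrix [e₁ e₂ e₃] is singular.
The determinant works out to 81 - 36*m.
Setting this to zero gives m = 9/4.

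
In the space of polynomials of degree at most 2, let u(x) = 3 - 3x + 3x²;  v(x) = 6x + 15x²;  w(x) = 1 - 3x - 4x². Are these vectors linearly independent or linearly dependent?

linearly dependent

Write each element as a coordinate vector in ℝ³ using {1, x, x²}.
Place the vectors as rows of a 3×3 matrix and reduce to echelon form.
The reduction yields 2 nonzero rows, so the rank is 2.
Since rank 2 < 3, the set is linearly dependent.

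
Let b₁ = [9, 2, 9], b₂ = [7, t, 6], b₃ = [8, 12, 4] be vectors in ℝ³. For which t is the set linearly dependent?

Place the vectors as rows of a 3×3 matrix; dependence ⇔ determinant zero.
The determinant works out to 148 - 36*t.
Setting this to zero gives t = 37/9.

t = 37/9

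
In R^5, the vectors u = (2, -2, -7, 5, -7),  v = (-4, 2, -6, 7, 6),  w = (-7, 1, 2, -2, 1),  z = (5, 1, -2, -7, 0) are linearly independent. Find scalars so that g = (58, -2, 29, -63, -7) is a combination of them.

g = -3u - 4v - 4w + 4z

Since u, v, w, z are independent, the coefficients expressing g are uniquely determined by a linear system.
Back-substitution yields (a₁, …, a₄) = (-3, -4, -4, 4).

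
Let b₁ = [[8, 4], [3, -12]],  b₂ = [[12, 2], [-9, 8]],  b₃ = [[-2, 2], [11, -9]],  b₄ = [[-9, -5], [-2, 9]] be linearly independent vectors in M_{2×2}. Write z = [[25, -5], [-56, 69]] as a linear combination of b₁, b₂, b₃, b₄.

Identify each element with its coordinate vector in ℝ⁴ via {E₁₁, E₁₂, E₂₁, E₂₂}.
Since b₁, b₂, b₃, b₄ are independent, the coefficients expressing z are uniquely determined by a linear system.
The system has the unique solution (c₁, …, c₄) = (-3, 3, -2, -1).

z = -3b₁ + 3b₂ - 2b₃ - b₄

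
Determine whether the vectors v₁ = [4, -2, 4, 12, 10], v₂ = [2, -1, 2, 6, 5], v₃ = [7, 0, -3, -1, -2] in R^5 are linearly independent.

Place the vectors as rows of a 3×5 matrix and reduce to echelon form.
The reduction yields 2 nonzero rows, so the rank is 2.
Since rank 2 < 3, the set is linearly dependent.
Indeed v₁ - 2v₂ = 0.

linearly dependent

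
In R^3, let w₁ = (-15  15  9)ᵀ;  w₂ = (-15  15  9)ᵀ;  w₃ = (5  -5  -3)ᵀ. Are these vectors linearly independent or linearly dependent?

linearly dependent

One vector is a scalar multiple of another, so the set is dependent.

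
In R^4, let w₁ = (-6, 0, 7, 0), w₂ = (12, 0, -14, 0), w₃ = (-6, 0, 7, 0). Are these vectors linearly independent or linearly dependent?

One vector is a scalar multiple of another, so the set is dependent.

linearly dependent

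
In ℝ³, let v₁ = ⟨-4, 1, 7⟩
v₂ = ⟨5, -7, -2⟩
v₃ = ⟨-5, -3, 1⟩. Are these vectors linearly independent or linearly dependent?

linearly independent

Row-reduce the matrix whose columns are v₁, v₂, v₃.
The reduction yields 3 nonzero rows, so the rank is 3.
Since rank = 3 (the number of vectors), the set is linearly independent.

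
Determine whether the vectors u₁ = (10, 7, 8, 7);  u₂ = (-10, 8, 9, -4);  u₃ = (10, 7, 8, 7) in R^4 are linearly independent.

Place the vectors as rows of a 3×4 matrix and reduce to echelon form.
The reduction yields 2 nonzero rows, so the rank is 2.
Since rank 2 < 3, the set is linearly dependent.
Indeed u₁ - u₃ = 0.

linearly dependent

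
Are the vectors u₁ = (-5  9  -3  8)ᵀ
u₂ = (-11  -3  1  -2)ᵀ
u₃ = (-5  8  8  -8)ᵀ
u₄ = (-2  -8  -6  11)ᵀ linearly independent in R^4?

Place the vectors as rows of a 4×4 matrix and reduce to echelon form.
The reduction yields 4 nonzero rows, so the rank is 4.
Since rank = 4 (the number of vectors), the set is linearly independent.

linearly independent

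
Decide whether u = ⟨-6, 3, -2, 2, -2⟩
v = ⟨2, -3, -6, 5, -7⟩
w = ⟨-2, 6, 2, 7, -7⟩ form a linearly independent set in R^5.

linearly independent

Row-reduce the matrix whose columns are u, v, w.
The reduction yields 3 nonzero rows, so the rank is 3.
Since rank = 3 (the number of vectors), the set is linearly independent.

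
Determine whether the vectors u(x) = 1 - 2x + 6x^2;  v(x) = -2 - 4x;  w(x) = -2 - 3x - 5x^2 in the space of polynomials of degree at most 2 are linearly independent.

linearly independent

Write each element as a coordinate vector in ℝ³ using {1, x, x^2}.
Place the vectors as rows of a 3×3 matrix and reduce to echelon form.
The reduction yields 3 nonzero rows, so the rank is 3.
Since rank = 3 (the number of vectors), the set is linearly independent.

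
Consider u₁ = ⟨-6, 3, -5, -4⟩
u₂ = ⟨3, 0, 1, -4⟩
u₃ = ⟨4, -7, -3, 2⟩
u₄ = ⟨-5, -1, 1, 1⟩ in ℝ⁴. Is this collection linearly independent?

Row-reduce the matrix whose columns are u₁, u₂, u₃, u₄.
The reduction yields 4 nonzero rows, so the rank is 4.
Since rank = 4 (the number of vectors), the set is linearly independent.

linearly independent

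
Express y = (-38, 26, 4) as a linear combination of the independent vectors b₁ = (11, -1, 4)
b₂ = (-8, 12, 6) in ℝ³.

Solve the system with b₁, b₂ as columns and y as the right-hand side.
Row-reducing the augmented matrix gives the unique coefficients (c₁, c₂) = (-2, 2).

y = -2b₁ + 2b₂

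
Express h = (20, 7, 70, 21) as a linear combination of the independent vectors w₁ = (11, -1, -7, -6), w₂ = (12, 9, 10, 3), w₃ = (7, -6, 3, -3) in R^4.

h = -4w₁ + 3w₂ + 4w₃

Set up the augmented matrix [w₁ | w₂ | w₃ | h] and row-reduce.
Row-reducing the augmented matrix gives the unique coefficients (c₁, c₂, c₃) = (-4, 3, 4).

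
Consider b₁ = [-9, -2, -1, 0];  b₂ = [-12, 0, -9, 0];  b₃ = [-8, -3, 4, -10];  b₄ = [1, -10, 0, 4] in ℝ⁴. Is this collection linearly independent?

Form the 4×4 matrix with these as columns; its determinant is 6948.
A nonzero determinant means the columns are linearly independent.

linearly independent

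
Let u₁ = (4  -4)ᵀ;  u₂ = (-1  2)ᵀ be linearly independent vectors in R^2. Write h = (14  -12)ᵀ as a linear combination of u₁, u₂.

h = 4u₁ + 2u₂

Write h = c₁u₁ + c₂u₂ and equate components.
Back-substitution yields (c₁, c₂) = (4, 2).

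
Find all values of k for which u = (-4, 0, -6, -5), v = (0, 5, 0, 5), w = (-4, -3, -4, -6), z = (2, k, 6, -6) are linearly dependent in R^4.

The vectors are dependent exactly when the determinant of the matrix with rows u, v, w, z vanishes.
Expanding, det = 40*k + 460.
Setting this to zero gives k = -23/2.

k = -23/2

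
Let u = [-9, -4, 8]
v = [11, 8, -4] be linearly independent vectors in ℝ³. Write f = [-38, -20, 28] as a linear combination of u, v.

Solve the system with u, v as columns and f as the right-hand side.
The system has the unique solution (a₁, a₂) = (3, -1).

f = 3u - v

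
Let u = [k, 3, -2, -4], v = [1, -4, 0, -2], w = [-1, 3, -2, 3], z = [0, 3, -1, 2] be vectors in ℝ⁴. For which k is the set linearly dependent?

k = 47/2

Dependence holds iff the 4×4 matrix [u v w z] is singular.
Expanding, det = 47 - 2*k.
This vanishes exactly when k = 47/2.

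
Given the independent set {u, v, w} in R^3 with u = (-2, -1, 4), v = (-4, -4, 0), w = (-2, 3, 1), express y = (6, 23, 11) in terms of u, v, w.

y = 2u - 4v + 3w

Set up the augmented matrix [u | v | w | y] and row-reduce.
The system has the unique solution (c₁, c₂, c₃) = (2, -4, 3).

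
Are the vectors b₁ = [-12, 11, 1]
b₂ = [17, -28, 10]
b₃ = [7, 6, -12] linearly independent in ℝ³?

Place the vectors as rows of a 3×3 matrix and reduce to echelon form.
The reduction yields 2 nonzero rows, so the rank is 2.
Since rank 2 < 3, the set is linearly dependent.
Indeed 2b₁ + b₂ + b₃ = 0.

linearly dependent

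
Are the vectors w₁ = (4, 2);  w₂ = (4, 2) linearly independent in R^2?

Two of the vectors are equal, giving an immediate dependence.

linearly dependent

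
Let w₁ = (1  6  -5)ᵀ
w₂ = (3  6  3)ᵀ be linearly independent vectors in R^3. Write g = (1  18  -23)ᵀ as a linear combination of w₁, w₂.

g = 4w₁ - w₂

Since w₁, w₂ are independent, the coefficients expressing g are uniquely determined by a linear system.
The system has the unique solution (α₁, α₂) = (4, -1).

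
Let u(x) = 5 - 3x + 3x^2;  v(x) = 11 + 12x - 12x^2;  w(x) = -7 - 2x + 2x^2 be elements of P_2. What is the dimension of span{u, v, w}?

dim = 2

Represent each element by its coordinate vector in ℝ³.
Form the matrix with u, v, w as columns and reduce.
There are 2 pivot columns, so rank = 2.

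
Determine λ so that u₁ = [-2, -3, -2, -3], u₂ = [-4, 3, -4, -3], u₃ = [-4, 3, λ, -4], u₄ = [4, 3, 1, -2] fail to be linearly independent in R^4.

λ = -31/7

Dependence holds iff the 4×4 matrix [u₁ u₂ u₃ u₄] is singular.
Cofactor expansion gives det = 126*λ + 558.
Setting this to zero gives λ = -31/7.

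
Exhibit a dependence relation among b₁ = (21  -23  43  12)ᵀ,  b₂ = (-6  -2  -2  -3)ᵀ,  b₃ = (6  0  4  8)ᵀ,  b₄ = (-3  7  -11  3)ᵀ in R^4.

Row-reduce the matrix with b₁, b₂, b₃, b₄ as columns; the null space gives the coefficients.
The free variable yields coefficients (1, -1, -3, 3) (any nonzero multiple also works).

b₁ - b₂ - 3b₃ + 3b₄ = 0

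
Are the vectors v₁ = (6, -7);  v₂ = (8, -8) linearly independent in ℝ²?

Form the 2×2 matrix with these as columns; its determinant is 8.
A nonzero determinant means the columns are linearly independent.

linearly independent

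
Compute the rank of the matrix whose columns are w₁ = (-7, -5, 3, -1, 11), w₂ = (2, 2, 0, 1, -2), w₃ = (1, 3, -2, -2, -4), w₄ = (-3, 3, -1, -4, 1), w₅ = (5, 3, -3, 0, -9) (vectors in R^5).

rank 3

Apply Gaussian elimination to the matrix whose rows are w₁, w₂, w₃, w₄, w₅.
Exactly 3 pivots survive; hence the rank is 3.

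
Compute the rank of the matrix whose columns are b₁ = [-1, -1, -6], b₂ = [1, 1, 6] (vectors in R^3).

Put the 3×2 matrix [b₁|b₂] into echelon form.
Exactly 1 pivot survives; hence the rank is 1.

1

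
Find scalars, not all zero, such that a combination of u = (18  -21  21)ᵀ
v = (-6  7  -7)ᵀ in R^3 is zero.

u + 3v = 0

Set up α₁u + α₂v = 0 and solve the homogeneous system.
A generator of the null space is (1, 3).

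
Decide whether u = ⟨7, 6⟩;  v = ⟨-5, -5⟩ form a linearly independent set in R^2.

Row-reduce the matrix whose columns are u, v.
The reduction yields 2 nonzero rows, so the rank is 2.
Since rank = 2 (the number of vectors), the set is linearly independent.

linearly independent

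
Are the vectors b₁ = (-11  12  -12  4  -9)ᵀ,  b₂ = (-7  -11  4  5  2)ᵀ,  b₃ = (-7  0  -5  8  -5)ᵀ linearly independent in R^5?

linearly independent

Row-reduce the matrix whose columns are b₁, b₂, b₃.
The reduction yields 3 nonzero rows, so the rank is 3.
Since rank = 3 (the number of vectors), the set is linearly independent.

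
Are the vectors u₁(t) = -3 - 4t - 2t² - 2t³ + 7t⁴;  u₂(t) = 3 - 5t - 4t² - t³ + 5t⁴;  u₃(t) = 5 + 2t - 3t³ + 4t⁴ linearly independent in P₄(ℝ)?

Take coordinates with respect to the standard basis {1, t, …, t⁴}.
Row-reduce the matrix whose columns are u₁, u₂, u₃.
The reduction yields 3 nonzero rows, so the rank is 3.
Since rank = 3 (the number of vectors), the set is linearly independent.

linearly independent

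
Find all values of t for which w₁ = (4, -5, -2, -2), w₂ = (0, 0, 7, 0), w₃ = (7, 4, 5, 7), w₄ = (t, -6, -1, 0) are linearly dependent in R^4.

Place the vectors as rows of a 4×4 matrix; dependence ⇔ determinant zero.
Cofactor expansion gives det = 189*t - 1764.
This vanishes exactly when t = 28/3.

t = 28/3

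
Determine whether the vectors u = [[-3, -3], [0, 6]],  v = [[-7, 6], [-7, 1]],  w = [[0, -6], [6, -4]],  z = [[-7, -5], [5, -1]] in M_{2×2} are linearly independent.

linearly independent

Take coordinates with respect to the standard basis {E₁₁, E₁₂, E₂₁, E₂₂}.
Place the vectors as rows of a 4×4 matrix and reduce to echelon form.
The reduction yields 4 nonzero rows, so the rank is 4.
Since rank = 4 (the number of vectors), the set is linearly independent.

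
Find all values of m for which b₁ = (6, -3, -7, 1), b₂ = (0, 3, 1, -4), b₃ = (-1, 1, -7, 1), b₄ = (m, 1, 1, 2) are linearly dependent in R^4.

m = -29/6

The set is linearly dependent precisely when det[b₁; b₂; b₃; b₄] = 0.
The determinant works out to -108*m - 522.
Setting this to zero gives m = -29/6.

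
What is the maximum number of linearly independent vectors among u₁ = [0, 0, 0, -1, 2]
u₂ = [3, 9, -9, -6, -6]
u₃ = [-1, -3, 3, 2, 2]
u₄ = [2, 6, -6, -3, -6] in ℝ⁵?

Form the matrix with u₁, u₂, u₃, u₄ as columns and reduce.
Reduction leaves 2 leading entries, giving rank 2.

2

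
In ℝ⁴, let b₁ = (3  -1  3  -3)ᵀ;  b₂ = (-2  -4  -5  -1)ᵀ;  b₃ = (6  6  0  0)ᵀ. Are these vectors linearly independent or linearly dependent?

linearly independent

Place the vectors as rows of a 3×4 matrix and reduce to echelon form.
The reduction yields 3 nonzero rows, so the rank is 3.
Since rank = 3 (the number of vectors), the set is linearly independent.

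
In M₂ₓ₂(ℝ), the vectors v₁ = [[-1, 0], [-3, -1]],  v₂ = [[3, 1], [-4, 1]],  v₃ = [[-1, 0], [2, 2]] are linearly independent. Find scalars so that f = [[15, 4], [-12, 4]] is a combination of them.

f = -2v₁ + 4v₂ - v₃

Work in coordinates with respect to the standard basis {E₁₁, E₁₂, E₂₁, E₂₂}.
Solve the system with v₁, v₂, v₃ as columns and f as the right-hand side.
Back-substitution yields (a₁, a₂, a₃) = (-2, 4, -1).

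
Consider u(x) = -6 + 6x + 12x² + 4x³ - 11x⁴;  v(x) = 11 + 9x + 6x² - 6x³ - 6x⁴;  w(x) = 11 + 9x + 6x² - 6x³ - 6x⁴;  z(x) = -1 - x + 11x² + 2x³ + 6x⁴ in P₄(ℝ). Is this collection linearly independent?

Take coordinates with respect to the standard basis {1, x, …, x⁴}.
Two of the vectors are equal, giving an immediate dependence.

linearly dependent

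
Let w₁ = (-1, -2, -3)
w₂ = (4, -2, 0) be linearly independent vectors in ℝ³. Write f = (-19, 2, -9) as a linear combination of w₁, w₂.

Set up the augmented matrix [w₁ | w₂ | f] and row-reduce.
The system has the unique solution (α₁, α₂) = (3, -4).

f = 3w₁ - 4w₂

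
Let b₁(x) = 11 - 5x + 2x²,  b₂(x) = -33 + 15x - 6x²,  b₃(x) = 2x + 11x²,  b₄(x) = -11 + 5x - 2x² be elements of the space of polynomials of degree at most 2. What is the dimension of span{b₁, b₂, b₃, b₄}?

dim = 2

Represent each element by its coordinate vector in ℝ³.
Put the 3×4 matrix [b₁|b₂|b₃|b₄] into echelon form.
Exactly 2 pivots survive; hence the rank is 2.
(With 4 elements in a 3-dimensional space the rank is at most 3.)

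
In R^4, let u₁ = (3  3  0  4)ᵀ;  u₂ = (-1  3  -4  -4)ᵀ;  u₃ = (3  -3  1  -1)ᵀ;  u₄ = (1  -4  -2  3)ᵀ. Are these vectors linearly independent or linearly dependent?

linearly independent

Form the 4×4 matrix with these as columns; its determinant is -656.
A nonzero determinant means the columns are linearly independent.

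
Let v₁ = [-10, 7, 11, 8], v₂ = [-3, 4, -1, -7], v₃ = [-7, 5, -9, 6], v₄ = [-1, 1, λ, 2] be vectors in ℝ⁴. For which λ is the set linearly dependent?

The vectors are dependent exactly when the determinant of the matrix with rows v₁, v₂, v₃, v₄ vanishes.
Cofactor expansion gives det = 17*λ + 833.
Solving 17*λ + 833 = 0 yields λ = -49.

λ = -49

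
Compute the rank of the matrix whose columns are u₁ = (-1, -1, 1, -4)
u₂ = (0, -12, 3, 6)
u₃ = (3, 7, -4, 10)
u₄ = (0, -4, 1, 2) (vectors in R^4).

Row-reduce the 4×4 matrix with these as rows.
The echelon form has 2 nonzero rows, so the rank is 2.

rank 2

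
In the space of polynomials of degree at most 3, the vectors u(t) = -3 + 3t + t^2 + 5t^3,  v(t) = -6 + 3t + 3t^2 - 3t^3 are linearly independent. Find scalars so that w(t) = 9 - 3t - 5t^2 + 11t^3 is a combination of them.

Take coordinate vectors relative to {1, t, …, t^3}.
Solve the system with u, v as columns and w as the right-hand side.
Back-substitution yields (α₁, α₂) = (1, -2).

w = u - 2v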